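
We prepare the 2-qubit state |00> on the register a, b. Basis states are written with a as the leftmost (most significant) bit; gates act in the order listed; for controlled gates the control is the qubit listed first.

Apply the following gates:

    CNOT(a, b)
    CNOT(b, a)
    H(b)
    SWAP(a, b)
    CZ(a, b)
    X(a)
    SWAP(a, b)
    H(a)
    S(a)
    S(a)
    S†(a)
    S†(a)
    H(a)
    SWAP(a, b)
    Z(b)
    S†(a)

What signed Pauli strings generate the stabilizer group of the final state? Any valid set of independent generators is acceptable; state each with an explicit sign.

The stabilizer group can be generated by -YI, +IZ, among other valid generating sets. Key observation: steps 7-14 multiply out to the identity, so the circuit reduces to the remaining gates.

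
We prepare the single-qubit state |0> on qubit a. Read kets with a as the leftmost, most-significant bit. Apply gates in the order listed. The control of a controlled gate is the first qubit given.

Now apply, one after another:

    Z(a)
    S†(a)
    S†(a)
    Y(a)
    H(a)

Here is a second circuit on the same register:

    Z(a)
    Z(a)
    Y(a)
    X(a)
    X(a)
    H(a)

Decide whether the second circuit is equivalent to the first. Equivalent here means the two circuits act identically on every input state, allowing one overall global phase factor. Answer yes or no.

Yes, they are equivalent — the unitaries differ by at most a global phase.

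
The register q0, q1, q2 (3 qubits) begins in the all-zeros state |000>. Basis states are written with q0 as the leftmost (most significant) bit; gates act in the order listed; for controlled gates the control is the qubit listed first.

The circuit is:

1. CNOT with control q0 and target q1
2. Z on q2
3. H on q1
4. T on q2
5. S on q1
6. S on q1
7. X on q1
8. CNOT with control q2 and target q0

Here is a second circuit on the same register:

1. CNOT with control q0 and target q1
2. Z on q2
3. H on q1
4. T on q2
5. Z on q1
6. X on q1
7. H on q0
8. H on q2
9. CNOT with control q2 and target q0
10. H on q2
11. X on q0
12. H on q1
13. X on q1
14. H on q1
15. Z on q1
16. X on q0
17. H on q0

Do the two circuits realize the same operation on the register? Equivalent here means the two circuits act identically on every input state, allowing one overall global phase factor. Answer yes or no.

No, they are not equivalent — no single phase factor reconciles the two unitaries.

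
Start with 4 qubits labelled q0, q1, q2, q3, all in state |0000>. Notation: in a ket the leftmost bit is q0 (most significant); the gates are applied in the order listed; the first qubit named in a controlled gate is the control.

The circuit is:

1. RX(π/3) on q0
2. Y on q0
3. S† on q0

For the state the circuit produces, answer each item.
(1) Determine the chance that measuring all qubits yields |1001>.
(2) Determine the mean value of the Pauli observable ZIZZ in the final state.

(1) The probability of measuring |1001> is 0.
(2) The expectation value of ZIZZ is -1/2.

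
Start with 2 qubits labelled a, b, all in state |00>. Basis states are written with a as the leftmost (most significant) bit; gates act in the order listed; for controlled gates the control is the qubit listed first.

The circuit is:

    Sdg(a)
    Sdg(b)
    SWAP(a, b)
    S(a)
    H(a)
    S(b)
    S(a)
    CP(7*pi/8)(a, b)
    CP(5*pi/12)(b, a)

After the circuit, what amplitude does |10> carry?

The final state's coefficient on |10> equals sqrt(2)*I/2.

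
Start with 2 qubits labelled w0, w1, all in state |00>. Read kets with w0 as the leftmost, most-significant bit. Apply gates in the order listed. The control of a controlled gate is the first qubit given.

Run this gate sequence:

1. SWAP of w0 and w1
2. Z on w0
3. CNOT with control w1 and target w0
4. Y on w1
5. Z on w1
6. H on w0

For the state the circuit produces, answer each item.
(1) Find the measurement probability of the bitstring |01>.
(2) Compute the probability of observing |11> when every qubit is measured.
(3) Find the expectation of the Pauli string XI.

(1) A full measurement returns |01> with probability 1/2.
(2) Outcome |11> occurs with probability 1/2.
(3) In the final state, XI has expectation 1.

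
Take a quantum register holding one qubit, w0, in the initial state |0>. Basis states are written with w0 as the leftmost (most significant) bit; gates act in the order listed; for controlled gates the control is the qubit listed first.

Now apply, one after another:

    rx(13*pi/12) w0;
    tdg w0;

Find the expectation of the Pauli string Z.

In the final state, Z has expectation -sqrt(6)/4 - sqrt(2)/4.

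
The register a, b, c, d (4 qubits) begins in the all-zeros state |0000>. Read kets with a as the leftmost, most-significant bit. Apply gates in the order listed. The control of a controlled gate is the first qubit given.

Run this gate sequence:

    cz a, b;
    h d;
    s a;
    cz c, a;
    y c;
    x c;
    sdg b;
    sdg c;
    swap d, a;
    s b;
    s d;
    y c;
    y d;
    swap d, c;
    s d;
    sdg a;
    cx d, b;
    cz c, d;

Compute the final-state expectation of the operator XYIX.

In the final state, XYIX has expectation 0.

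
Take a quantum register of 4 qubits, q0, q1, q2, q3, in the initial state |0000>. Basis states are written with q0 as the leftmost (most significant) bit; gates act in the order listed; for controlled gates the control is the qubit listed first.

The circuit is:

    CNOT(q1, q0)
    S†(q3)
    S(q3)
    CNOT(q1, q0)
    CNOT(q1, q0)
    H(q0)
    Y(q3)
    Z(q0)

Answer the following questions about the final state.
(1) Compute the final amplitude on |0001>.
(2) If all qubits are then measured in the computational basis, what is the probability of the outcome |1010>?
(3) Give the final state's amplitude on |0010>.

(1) |0001> carries amplitude sqrt(2)*I/2 in the final state. Key observation: steps 1-4 multiply out to the identity, so the circuit reduces to the remaining gates.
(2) Outcome |1010> occurs with probability 0.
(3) The amplitude on |0010> is 0.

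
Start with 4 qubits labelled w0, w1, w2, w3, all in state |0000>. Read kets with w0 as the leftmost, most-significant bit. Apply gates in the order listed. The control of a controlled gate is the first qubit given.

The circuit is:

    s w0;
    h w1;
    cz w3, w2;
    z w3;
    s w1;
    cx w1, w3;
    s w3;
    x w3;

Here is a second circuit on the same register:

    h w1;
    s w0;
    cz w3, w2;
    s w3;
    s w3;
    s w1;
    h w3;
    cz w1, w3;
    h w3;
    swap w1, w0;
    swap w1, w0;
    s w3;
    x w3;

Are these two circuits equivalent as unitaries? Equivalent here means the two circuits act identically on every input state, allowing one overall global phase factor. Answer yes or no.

Yes: on every input state the two circuits agree up to one overall phase factor.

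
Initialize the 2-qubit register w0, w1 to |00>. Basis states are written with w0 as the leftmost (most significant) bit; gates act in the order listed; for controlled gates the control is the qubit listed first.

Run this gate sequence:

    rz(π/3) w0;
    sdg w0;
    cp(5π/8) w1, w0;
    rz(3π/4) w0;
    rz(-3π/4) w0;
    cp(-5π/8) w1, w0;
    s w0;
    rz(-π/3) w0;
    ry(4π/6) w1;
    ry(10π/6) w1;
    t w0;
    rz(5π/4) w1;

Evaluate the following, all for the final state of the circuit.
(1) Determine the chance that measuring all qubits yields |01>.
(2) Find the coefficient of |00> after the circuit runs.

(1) The probability of measuring |01> is 1/4. Key observation: the block from step 1 through step 8 cancels to the identity and can be dropped.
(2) The amplitude on |00> is sqrt(3)*exp(3*I*pi/8)/2.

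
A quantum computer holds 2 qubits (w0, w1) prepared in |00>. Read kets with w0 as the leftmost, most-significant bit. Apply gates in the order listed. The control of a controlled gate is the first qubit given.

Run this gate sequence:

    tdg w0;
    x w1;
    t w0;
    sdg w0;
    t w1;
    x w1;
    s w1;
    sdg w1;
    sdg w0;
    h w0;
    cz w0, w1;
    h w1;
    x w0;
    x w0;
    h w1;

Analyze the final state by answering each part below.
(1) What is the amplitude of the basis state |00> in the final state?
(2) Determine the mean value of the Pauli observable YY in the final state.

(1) The amplitude on |00> is sqrt(2)*exp(I*pi/4)/2. Key observation: gates 12-15 undo each other exactly, leaving only the rest of the circuit to track.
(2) In the final state, YY has expectation 0.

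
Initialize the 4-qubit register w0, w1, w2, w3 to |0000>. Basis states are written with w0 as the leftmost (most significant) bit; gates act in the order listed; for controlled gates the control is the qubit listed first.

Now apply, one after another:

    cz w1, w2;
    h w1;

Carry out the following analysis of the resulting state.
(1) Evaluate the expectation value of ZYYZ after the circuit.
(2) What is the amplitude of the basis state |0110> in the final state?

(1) The observable ZYYZ averages to 0.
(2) The amplitude on |0110> is 0.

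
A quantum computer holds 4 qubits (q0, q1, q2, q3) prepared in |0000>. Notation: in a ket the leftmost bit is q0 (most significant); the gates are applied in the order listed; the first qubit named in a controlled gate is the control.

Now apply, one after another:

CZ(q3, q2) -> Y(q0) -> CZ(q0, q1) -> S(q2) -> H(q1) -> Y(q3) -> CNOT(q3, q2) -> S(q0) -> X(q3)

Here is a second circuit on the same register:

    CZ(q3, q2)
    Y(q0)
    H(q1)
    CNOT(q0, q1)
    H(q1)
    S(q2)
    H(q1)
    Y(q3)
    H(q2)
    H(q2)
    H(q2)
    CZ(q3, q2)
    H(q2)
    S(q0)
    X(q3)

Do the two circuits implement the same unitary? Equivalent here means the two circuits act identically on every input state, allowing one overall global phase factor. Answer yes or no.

Yes — the two circuits implement the same unitary up to a global phase.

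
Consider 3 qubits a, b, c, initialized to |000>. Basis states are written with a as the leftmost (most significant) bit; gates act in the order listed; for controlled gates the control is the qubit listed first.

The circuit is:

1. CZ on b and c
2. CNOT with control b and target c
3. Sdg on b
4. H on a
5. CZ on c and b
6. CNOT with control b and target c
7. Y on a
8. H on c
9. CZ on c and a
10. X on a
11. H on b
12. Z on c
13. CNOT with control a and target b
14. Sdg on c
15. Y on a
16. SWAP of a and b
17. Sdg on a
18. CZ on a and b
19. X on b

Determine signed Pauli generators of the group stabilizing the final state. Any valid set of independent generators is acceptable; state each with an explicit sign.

The stabilizer group can be generated by +YZI, +ZXZ, -IZY, among other valid generating sets.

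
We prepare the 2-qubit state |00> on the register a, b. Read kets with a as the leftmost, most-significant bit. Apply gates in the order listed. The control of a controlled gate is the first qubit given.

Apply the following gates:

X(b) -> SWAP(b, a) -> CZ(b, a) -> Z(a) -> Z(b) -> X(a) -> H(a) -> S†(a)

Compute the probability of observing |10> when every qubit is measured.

A full measurement returns |10> with probability 1/2.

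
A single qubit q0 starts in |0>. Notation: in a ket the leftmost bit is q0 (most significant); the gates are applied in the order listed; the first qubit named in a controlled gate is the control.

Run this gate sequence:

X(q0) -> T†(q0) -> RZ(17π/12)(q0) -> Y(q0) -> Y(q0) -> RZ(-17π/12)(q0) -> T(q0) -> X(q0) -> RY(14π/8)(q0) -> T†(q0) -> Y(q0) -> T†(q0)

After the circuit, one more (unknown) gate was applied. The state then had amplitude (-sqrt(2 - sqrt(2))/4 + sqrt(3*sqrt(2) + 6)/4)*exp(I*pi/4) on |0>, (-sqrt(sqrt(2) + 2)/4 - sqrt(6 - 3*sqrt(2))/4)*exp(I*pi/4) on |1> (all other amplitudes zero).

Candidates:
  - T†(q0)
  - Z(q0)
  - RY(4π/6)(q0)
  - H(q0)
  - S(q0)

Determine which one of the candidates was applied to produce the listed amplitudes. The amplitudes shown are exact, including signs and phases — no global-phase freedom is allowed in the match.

It was RY(4π/6)(q0) that produced the state shown.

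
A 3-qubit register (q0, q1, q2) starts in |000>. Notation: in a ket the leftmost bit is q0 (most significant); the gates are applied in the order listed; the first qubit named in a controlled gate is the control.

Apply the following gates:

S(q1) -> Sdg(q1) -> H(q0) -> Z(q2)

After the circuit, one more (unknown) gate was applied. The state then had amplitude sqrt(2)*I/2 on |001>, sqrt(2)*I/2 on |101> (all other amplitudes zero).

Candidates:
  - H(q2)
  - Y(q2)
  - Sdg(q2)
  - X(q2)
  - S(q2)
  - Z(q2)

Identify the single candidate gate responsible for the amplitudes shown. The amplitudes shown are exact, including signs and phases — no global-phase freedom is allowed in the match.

The applied gate was Y(q2). Key observation: the block from step 1 through step 2 cancels to the identity and can be dropped.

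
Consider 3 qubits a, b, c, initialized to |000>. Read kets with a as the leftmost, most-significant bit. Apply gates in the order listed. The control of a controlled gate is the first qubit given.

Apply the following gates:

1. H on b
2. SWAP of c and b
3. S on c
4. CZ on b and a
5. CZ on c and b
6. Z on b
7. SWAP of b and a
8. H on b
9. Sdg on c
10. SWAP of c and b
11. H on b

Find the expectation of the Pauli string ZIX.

In the final state, ZIX has expectation 1.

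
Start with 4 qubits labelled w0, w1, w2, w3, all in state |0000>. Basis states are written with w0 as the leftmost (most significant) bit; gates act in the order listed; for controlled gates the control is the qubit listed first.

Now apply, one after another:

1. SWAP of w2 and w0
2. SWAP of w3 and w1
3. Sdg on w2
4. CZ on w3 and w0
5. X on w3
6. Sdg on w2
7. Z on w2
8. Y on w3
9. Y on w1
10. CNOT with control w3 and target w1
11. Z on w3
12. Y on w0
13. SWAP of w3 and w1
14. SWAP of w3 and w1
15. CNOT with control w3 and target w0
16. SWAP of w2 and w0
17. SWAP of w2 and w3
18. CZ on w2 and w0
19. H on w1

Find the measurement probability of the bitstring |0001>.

Outcome |0001> occurs with probability 1/2. Key observation: steps 13-14 multiply out to the identity, so the circuit reduces to the remaining gates.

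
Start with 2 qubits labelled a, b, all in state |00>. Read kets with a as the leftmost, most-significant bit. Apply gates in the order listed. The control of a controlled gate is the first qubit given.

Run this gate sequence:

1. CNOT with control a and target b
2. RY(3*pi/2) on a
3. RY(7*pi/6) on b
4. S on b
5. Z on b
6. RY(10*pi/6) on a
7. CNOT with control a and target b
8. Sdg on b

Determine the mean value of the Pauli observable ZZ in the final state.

The observable ZZ averages to -sqrt(3)/2.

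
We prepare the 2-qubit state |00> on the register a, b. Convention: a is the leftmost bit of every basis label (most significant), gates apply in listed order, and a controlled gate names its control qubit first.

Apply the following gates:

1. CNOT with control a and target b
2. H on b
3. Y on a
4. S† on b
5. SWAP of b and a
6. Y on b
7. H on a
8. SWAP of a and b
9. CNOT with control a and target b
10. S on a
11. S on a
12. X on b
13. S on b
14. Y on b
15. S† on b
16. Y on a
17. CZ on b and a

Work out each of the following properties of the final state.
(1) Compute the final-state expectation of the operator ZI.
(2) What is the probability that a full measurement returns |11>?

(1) The expectation value of ZI is -1.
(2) A full measurement returns |11> with probability 1/2.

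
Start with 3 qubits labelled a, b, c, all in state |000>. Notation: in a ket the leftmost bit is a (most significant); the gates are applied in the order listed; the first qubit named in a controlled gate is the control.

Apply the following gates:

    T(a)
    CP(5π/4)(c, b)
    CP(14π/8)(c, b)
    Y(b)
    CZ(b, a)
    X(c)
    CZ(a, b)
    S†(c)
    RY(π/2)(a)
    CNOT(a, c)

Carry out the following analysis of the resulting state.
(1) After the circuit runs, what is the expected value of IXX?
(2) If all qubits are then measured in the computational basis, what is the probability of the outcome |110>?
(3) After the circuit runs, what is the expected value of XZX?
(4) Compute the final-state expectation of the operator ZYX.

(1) The observable IXX averages to 0.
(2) Outcome |110> occurs with probability 1/2.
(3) The observable XZX averages to -1.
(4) In the final state, ZYX has expectation 0.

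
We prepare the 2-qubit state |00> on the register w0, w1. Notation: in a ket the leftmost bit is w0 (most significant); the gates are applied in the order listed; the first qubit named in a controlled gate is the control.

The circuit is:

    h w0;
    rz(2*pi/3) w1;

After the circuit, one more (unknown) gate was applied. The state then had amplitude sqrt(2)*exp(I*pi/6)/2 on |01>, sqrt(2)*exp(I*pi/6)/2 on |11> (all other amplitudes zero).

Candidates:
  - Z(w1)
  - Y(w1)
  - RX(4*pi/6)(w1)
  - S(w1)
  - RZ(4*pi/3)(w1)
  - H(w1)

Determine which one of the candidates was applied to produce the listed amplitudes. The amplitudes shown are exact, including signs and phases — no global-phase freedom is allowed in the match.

It was Y(w1) that produced the state shown.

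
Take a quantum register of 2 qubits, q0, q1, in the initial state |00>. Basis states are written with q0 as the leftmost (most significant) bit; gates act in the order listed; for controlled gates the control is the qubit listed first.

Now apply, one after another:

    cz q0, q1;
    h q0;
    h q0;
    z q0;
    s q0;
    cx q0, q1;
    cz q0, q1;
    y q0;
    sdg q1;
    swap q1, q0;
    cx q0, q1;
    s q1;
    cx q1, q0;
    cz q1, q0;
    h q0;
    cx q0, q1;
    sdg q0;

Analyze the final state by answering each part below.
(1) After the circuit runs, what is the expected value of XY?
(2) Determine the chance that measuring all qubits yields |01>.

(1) The observable XY averages to -1.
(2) The probability of measuring |01> is 1/2.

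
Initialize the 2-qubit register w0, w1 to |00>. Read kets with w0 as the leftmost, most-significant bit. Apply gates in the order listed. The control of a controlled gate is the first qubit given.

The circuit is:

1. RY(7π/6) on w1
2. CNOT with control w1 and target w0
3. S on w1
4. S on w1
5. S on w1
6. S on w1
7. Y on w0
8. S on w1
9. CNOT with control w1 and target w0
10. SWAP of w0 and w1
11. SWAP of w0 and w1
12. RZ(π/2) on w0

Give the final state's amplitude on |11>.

|11> carries amplitude (sqrt(2) + sqrt(6))*exp(I*pi/4)/4 in the final state. Key observation: gates 3-6 undo each other exactly, leaving only the rest of the circuit to track.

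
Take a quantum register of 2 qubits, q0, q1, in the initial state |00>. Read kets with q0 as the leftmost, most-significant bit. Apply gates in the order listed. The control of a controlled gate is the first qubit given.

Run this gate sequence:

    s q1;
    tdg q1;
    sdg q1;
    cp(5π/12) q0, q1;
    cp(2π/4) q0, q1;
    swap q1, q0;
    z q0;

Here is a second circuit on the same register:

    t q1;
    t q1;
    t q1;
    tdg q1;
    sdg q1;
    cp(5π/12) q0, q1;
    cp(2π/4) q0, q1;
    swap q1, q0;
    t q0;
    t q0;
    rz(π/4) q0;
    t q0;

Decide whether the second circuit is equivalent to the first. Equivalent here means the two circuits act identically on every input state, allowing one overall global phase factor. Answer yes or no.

No — the two circuits implement different unitaries, even allowing a global phase.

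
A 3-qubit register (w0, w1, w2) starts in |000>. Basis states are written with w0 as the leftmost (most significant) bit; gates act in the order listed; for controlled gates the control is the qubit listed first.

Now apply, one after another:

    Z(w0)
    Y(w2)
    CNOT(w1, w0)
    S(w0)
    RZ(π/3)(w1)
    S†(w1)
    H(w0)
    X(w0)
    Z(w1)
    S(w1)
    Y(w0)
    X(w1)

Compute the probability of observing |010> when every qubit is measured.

The probability of measuring |010> is 0.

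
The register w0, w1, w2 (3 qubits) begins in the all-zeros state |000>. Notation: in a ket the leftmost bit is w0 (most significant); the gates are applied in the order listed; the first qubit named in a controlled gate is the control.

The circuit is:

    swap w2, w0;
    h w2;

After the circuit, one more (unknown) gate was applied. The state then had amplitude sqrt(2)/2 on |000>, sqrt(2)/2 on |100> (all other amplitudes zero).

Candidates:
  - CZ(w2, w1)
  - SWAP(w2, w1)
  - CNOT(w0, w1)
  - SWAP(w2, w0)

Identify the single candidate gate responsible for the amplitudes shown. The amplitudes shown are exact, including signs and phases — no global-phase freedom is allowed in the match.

The applied gate was SWAP(w2, w0).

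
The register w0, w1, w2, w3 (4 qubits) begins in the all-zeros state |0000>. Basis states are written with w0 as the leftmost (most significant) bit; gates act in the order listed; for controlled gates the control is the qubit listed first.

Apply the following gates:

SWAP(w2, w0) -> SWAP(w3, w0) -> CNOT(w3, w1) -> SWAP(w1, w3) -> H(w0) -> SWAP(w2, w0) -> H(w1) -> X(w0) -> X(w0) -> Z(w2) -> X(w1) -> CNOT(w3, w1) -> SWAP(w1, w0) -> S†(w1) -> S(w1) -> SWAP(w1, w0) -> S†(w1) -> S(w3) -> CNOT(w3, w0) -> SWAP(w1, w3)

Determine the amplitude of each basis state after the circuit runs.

After the circuit, the state carries amplitude 1/2 on |0000>, -I/2 on |0001>, -1/2 on |0010>, I/2 on |0011>, and 0 on every other basis state. Key observation: steps 13-16 multiply out to the identity, so the circuit reduces to the remaining gates.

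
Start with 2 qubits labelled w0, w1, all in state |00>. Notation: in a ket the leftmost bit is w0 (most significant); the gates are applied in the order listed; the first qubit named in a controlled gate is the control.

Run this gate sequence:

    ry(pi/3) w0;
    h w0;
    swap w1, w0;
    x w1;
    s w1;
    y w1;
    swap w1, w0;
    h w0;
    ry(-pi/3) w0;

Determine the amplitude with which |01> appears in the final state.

The amplitude on |01> is 0.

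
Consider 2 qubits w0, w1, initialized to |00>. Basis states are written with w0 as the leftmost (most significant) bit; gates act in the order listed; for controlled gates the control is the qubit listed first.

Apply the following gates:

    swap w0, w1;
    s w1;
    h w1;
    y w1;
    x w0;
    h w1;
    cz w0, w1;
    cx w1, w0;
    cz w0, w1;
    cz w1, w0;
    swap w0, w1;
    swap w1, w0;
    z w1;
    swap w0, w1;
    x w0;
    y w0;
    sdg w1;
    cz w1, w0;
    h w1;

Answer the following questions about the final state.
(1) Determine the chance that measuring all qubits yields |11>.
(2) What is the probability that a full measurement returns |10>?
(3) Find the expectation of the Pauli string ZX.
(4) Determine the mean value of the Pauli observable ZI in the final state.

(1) Outcome |11> occurs with probability 1/2.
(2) The probability of measuring |10> is 1/2.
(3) The expectation value of ZX is -1.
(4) The observable ZI averages to -1.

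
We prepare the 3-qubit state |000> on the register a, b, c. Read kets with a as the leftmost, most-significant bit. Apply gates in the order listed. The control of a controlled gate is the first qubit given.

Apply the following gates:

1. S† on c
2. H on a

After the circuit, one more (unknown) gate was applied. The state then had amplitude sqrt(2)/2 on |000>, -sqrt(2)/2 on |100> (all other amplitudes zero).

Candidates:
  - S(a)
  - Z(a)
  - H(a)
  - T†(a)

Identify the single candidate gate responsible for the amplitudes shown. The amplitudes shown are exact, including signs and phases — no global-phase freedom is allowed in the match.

The applied gate was Z(a).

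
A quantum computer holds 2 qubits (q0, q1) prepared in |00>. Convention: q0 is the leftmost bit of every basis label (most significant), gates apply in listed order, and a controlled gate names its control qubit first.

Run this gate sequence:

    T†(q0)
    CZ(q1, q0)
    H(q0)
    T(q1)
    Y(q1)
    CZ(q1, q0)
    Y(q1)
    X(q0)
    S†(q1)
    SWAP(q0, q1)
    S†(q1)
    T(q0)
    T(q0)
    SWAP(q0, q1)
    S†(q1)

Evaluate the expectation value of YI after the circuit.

In the final state, YI has expectation 1.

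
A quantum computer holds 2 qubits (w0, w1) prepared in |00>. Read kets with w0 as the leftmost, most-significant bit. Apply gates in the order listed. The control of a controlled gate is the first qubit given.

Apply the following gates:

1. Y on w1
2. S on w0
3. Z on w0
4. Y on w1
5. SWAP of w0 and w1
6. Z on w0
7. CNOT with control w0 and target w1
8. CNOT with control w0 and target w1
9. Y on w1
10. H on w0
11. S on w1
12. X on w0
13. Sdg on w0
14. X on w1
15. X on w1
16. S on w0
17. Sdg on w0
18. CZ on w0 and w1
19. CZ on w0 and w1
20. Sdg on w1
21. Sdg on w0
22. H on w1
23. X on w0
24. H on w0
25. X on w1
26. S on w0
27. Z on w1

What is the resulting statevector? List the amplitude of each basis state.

The resulting statevector has amplitude 0 on |00>, 0 on |01>, -sqrt(2)/2 on |10>, -sqrt(2)/2 on |11>.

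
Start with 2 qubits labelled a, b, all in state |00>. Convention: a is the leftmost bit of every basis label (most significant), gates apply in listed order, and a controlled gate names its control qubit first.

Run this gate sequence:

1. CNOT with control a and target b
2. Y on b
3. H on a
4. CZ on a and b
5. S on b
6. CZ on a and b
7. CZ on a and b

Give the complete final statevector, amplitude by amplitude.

The resulting statevector has amplitude 0 on |00>, -sqrt(2)/2 on |01>, 0 on |10>, sqrt(2)/2 on |11>.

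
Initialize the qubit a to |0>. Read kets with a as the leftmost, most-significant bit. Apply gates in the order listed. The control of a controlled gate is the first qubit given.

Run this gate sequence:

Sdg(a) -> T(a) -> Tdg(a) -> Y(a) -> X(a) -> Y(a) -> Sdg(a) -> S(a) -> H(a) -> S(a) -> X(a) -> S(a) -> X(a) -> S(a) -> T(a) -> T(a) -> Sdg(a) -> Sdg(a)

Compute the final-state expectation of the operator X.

In the final state, X has expectation -1.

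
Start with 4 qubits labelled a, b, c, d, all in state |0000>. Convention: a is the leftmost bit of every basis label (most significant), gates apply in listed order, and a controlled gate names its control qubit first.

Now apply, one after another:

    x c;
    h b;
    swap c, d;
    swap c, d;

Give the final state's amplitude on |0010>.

The amplitude on |0010> is sqrt(2)/2. Key observation: gates 3-4 undo each other exactly, leaving only the rest of the circuit to track.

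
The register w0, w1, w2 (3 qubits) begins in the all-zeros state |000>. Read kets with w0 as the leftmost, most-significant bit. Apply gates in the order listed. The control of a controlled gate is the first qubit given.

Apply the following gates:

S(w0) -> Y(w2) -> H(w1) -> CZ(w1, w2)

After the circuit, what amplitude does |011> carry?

|011> carries amplitude -sqrt(2)*I/2 in the final state.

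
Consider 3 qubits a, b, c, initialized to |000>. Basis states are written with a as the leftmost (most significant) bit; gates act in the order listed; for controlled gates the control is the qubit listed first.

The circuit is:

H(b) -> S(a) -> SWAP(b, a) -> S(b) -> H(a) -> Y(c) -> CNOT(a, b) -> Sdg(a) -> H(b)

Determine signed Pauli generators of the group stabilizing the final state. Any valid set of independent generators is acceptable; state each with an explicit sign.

The stabilizer group can be generated by +IXI, +ZII, -IIZ, among other valid generating sets.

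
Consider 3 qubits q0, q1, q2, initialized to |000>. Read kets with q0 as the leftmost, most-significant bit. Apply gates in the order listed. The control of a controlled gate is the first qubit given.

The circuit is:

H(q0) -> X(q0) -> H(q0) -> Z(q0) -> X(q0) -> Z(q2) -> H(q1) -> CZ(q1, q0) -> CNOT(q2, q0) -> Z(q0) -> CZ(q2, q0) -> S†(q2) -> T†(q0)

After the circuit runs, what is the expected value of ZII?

In the final state, ZII has expectation -1. Key observation: steps 1-4 multiply out to the identity, so the circuit reduces to the remaining gates.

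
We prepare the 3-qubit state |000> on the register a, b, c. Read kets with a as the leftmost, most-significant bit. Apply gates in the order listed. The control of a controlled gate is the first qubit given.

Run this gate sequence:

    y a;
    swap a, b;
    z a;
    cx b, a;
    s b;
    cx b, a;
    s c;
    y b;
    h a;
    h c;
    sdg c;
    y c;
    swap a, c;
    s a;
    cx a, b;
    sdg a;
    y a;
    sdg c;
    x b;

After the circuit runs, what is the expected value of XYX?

In the final state, XYX has expectation 0.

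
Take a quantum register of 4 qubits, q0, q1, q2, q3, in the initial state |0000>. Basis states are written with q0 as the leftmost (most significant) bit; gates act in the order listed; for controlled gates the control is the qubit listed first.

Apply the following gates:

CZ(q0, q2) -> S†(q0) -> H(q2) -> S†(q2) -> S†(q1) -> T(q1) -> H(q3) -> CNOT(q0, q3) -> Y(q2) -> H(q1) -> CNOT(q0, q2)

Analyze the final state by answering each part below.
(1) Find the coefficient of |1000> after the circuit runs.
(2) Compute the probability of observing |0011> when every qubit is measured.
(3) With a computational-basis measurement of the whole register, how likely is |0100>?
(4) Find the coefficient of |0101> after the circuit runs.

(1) The final state's coefficient on |1000> equals 0.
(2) A full measurement returns |0011> with probability 1/8.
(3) The probability of measuring |0100> is 1/8.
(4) The amplitude on |0101> is -sqrt(2)/4.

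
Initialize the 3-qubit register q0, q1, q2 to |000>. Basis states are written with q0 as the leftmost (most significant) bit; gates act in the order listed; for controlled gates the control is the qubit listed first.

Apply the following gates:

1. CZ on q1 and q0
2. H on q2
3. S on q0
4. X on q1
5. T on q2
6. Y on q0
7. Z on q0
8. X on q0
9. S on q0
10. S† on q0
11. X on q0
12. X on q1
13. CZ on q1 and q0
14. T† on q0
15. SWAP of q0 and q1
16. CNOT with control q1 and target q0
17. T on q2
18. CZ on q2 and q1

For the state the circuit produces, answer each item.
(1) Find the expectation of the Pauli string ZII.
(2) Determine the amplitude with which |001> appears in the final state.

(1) The expectation value of ZII is -1.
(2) The final state's coefficient on |001> equals 0.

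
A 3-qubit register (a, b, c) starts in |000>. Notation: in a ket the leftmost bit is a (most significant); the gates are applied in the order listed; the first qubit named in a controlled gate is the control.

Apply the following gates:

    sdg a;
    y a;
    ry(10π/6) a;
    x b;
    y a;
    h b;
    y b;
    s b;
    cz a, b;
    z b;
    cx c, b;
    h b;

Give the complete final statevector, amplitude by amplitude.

The resulting statevector has amplitude sqrt(3)*(-1 - I)/4 on |000>, 0 on |001>, sqrt(3)*(1 - I)/4 on |010>, 0 on |011>, -1/4 + I/4 on |100>, 0 on |101>, 1/4 + I/4 on |110>, 0 on |111>.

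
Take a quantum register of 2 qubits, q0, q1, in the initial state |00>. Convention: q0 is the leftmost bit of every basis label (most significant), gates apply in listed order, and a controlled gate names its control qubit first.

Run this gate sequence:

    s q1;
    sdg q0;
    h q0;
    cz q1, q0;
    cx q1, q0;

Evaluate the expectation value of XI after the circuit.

The observable XI averages to 1.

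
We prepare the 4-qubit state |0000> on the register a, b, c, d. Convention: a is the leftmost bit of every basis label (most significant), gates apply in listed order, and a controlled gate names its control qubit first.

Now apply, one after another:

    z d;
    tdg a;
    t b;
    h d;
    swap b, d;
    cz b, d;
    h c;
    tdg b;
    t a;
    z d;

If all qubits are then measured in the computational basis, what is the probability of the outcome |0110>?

The probability of measuring |0110> is 1/4.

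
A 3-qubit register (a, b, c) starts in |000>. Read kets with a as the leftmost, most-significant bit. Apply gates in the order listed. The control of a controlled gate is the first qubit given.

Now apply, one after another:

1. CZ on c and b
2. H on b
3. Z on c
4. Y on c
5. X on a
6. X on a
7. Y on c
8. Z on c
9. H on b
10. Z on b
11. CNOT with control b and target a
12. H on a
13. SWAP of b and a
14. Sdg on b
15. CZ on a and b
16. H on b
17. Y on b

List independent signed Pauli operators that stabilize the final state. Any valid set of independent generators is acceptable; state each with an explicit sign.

The final state is stabilized by the group generated by +IYI, +ZII, +IIZ; other independent generating sets are equally valid. Key observation: the block from step 2 through step 9 cancels to the identity and can be dropped.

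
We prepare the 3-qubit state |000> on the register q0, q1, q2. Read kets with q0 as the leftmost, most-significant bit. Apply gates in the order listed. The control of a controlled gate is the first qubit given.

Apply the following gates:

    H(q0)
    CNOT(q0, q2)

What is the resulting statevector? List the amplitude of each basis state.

After the circuit, the state carries amplitude sqrt(2)/2 on |000>, sqrt(2)/2 on |101>, and 0 on every other basis state.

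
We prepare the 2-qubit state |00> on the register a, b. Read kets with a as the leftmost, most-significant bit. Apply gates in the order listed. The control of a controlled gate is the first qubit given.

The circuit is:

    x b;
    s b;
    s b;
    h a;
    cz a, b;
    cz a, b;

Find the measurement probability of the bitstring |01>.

Outcome |01> occurs with probability 1/2. Key observation: gates 5-6 undo each other exactly, leaving only the rest of the circuit to track.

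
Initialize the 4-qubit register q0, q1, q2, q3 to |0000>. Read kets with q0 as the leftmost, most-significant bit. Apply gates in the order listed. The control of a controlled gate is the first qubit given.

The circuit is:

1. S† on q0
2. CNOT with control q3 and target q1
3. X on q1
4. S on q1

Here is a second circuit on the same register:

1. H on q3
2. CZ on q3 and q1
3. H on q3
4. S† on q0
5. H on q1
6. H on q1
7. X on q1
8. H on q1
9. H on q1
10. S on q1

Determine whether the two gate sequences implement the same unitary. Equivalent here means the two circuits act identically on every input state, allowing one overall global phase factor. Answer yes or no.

No, they are not equivalent — no single phase factor reconciles the two unitaries.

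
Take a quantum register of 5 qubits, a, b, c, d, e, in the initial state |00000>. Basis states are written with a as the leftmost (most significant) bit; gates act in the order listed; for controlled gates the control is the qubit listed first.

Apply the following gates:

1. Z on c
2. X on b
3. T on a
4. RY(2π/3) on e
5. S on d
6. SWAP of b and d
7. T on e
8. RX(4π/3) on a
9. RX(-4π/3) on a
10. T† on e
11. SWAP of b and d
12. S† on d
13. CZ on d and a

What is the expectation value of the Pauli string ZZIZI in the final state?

In the final state, ZZIZI has expectation -1. Key observation: gates 5-12 undo each other exactly, leaving only the rest of the circuit to track.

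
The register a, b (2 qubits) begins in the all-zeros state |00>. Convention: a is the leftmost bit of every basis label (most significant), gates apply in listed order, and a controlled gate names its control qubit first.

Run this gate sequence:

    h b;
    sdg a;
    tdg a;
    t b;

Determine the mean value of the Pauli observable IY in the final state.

The expectation value of IY is sqrt(2)/2.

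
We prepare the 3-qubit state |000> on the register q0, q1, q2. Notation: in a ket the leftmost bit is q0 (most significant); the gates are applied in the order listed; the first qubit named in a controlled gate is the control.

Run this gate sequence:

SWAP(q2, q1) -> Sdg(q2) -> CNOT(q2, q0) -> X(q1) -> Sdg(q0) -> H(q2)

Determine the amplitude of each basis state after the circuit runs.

The final amplitudes are sqrt(2)/2 on |010>, sqrt(2)/2 on |011>, and 0 on every other basis state.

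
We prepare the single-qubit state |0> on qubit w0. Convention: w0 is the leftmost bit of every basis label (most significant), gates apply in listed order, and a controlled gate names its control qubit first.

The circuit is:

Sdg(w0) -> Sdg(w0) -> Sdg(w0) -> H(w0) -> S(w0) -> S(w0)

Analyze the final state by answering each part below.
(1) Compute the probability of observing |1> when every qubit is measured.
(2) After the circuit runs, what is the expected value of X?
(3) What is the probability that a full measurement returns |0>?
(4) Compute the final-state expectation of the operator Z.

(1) Outcome |1> occurs with probability 1/2.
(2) In the final state, X has expectation -1.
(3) The probability of measuring |0> is 1/2.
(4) The observable Z averages to 0.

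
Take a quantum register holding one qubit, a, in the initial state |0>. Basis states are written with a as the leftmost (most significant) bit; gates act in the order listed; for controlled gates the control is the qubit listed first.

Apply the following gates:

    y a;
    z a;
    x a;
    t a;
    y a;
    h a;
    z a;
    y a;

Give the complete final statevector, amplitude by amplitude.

The final amplitudes are -sqrt(2)*I/2 on |0>, sqrt(2)*I/2 on |1>.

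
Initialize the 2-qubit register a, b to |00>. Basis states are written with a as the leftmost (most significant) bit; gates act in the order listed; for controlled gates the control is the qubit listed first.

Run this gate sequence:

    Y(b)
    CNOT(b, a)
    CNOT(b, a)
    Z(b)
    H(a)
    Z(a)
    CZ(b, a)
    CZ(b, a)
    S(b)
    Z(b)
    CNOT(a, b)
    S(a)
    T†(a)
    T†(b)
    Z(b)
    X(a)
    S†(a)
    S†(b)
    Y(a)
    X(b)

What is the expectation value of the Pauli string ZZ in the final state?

The observable ZZ averages to 1.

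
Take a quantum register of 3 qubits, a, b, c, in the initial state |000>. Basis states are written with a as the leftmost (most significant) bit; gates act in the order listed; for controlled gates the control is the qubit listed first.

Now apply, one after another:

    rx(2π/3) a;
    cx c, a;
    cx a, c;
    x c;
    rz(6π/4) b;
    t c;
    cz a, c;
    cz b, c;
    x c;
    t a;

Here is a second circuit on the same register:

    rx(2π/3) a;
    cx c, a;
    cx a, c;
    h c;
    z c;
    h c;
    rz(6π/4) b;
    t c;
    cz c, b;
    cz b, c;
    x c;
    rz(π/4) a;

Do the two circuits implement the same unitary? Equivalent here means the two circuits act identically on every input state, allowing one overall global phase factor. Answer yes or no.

No — the two circuits implement different unitaries, even allowing a global phase.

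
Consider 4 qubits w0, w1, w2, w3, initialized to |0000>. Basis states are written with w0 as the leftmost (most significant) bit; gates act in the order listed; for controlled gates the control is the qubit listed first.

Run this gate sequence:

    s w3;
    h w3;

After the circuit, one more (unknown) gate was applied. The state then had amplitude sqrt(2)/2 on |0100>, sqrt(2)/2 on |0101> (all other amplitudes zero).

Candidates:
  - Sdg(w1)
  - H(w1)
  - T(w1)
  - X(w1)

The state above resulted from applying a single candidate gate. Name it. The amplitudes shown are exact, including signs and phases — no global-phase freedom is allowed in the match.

The applied gate was X(w1).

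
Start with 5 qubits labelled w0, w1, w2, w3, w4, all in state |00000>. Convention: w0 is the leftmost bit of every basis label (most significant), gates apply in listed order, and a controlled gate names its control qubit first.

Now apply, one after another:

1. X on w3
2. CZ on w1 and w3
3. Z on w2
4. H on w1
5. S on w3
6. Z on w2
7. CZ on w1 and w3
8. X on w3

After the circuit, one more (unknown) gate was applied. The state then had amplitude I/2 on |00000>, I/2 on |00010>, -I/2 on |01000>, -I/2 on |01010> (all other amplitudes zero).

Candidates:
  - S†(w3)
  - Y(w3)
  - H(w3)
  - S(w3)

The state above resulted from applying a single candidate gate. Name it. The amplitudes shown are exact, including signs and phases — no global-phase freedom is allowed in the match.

The applied gate was H(w3).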